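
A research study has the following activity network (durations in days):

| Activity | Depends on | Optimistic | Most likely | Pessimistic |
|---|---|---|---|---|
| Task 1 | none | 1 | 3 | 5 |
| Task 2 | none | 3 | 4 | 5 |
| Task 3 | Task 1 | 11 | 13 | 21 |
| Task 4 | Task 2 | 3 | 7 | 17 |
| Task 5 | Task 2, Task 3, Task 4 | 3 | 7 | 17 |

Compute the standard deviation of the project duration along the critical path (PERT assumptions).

te_Task 1 = (1 + 4·3 + 5)/6 = 18/6 = 3; σ²_Task 1 = ((5−1)/6)² = 0.444
te_Task 2 = (3 + 4·4 + 5)/6 = 24/6 = 4; σ²_Task 2 = ((5−3)/6)² = 0.111
te_Task 3 = (11 + 4·13 + 21)/6 = 84/6 = 14; σ²_Task 3 = ((21−11)/6)² = 2.778
te_Task 4 = (3 + 4·7 + 17)/6 = 48/6 = 8; σ²_Task 4 = ((17−3)/6)² = 5.444
te_Task 5 = (3 + 4·7 + 17)/6 = 48/6 = 8; σ²_Task 5 = ((17−3)/6)² = 5.444

Forward pass:
ES_Task 1 = 0; EF_Task 1 = 3
ES_Task 2 = 0; EF_Task 2 = 4
ES_Task 3 = 3; EF_Task 3 = 3+14 = 17
ES_Task 4 = 4; EF_Task 4 = 4+8 = 12
ES_Task 5 = max(EF_Task 2=4, EF_Task 3=17, EF_Task 4=12) = 17; EF_Task 5 = 17+8 = 25
Expected project duration μ = 25 days. Critical path: Task 1 → Task 3 → Task 5.

Variance along critical path = 0.444 + 2.778 + 5.444 = 8.667
σ = √8.667 = 2.944 days

2.94 days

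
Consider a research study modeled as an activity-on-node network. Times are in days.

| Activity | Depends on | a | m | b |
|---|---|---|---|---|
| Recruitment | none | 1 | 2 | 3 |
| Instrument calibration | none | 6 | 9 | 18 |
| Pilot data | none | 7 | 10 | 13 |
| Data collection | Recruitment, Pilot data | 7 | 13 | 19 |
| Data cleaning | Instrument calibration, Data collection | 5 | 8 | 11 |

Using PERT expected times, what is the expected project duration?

te_Recruitment = (1 + 4·2 + 3)/6 = 12/6 = 2
te_Instrument calibration = (6 + 4·9 + 18)/6 = 60/6 = 10
te_Pilot data = (7 + 4·10 + 13)/6 = 60/6 = 10
te_Data collection = (7 + 4·13 + 19)/6 = 78/6 = 13
te_Data cleaning = (5 + 4·8 + 11)/6 = 48/6 = 8

Forward pass:
ES_Recruitment = 0; EF_Recruitment = 2
ES_Instrument calibration = 0; EF_Instrument calibration = 10
ES_Pilot data = 0; EF_Pilot data = 10
ES_Data collection = max(EF_Recruitment=2, EF_Pilot data=10) = 10; EF_Data collection = 10+13 = 23
ES_Data cleaning = max(EF_Instrument calibration=10, EF_Data collection=23) = 23; EF_Data cleaning = 23+8 = 31
Expected project duration μ = 31 days. Critical path: Pilot data → Data collection → Data cleaning.

31 days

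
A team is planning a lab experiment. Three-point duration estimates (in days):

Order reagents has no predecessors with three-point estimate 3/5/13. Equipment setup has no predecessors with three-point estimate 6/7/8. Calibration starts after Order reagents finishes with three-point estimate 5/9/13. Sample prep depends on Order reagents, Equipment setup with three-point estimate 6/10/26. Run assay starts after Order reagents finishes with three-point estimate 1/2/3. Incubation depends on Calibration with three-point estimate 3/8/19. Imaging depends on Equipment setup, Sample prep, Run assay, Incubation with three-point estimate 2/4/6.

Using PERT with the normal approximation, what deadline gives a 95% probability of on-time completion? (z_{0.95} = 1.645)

33.7 days

te_Order reagents = (3 + 4·5 + 13)/6 = 36/6 = 6; σ²_Order reagents = ((13−3)/6)² = 2.778
te_Equipment setup = (6 + 4·7 + 8)/6 = 42/6 = 7; σ²_Equipment setup = ((8−6)/6)² = 0.111
te_Calibration = (5 + 4·9 + 13)/6 = 54/6 = 9; σ²_Calibration = ((13−5)/6)² = 1.778
te_Sample prep = (6 + 4·10 + 26)/6 = 72/6 = 12; σ²_Sample prep = ((26−6)/6)² = 11.111
te_Run assay = (1 + 4·2 + 3)/6 = 12/6 = 2; σ²_Run assay = ((3−1)/6)² = 0.111
te_Incubation = (3 + 4·8 + 19)/6 = 54/6 = 9; σ²_Incubation = ((19−3)/6)² = 7.111
te_Imaging = (2 + 4·4 + 6)/6 = 24/6 = 4; σ²_Imaging = ((6−2)/6)² = 0.444

Forward pass:
ES_Order reagents = 0; EF_Order reagents = 6
ES_Equipment setup = 0; EF_Equipment setup = 7
ES_Calibration = 6; EF_Calibration = 6+9 = 15
ES_Sample prep = max(EF_Order reagents=6, EF_Equipment setup=7) = 7; EF_Sample prep = 7+12 = 19
ES_Run assay = 6; EF_Run assay = 6+2 = 8
ES_Incubation = 15; EF_Incubation = 15+9 = 24
ES_Imaging = max(EF_Equipment setup=7, EF_Sample prep=19, EF_Run assay=8, EF_Incubation=24) = 24; EF_Imaging = 24+4 = 28
Expected project duration μ = 28 days. Critical path: Order reagents → Calibration → Incubation → Imaging.

Variance along critical path = 2.778 + 1.778 + 7.111 + 0.444 = 12.111; σ = 3.480 days.
D = μ + z·σ = 28 + 1.645·3.480 = 33.7 days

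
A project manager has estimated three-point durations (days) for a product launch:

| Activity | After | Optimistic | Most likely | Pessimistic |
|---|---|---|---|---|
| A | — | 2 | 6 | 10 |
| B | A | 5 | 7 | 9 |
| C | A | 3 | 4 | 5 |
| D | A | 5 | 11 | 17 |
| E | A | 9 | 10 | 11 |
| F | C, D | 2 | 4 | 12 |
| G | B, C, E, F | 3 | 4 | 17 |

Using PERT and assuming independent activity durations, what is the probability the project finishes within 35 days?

te_A = (2 + 4·6 + 10)/6 = 36/6 = 6; σ²_A = ((10−2)/6)² = 1.778
te_B = (5 + 4·7 + 9)/6 = 42/6 = 7; σ²_B = ((9−5)/6)² = 0.444
te_C = (3 + 4·4 + 5)/6 = 24/6 = 4; σ²_C = ((5−3)/6)² = 0.111
te_D = (5 + 4·11 + 17)/6 = 66/6 = 11; σ²_D = ((17−5)/6)² = 4.000
te_E = (9 + 4·10 + 11)/6 = 60/6 = 10; σ²_E = ((11−9)/6)² = 0.111
te_F = (2 + 4·4 + 12)/6 = 30/6 = 5; σ²_F = ((12−2)/6)² = 2.778
te_G = (3 + 4·4 + 17)/6 = 36/6 = 6; σ²_G = ((17−3)/6)² = 5.444

Forward pass:
ES_A = 0; EF_A = 6
ES_B = 6; EF_B = 6+7 = 13
ES_C = 6; EF_C = 6+4 = 10
ES_D = 6; EF_D = 6+11 = 17
ES_E = 6; EF_E = 6+10 = 16
ES_F = max(EF_C=10, EF_D=17) = 17; EF_F = 17+5 = 22
ES_G = max(EF_B=13, EF_C=10, EF_E=16, EF_F=22) = 22; EF_G = 22+6 = 28
Expected project duration μ = 28 days. Critical path: A → D → F → G.

Variance along critical path = 1.778 + 4.000 + 2.778 + 5.444 = 14.000; σ = √14.000 = 3.742 days.
Z = (35 − 28) / 3.742 = 1.871
P(T ≤ 35) = Φ(1.871) ≈ 0.969

0.969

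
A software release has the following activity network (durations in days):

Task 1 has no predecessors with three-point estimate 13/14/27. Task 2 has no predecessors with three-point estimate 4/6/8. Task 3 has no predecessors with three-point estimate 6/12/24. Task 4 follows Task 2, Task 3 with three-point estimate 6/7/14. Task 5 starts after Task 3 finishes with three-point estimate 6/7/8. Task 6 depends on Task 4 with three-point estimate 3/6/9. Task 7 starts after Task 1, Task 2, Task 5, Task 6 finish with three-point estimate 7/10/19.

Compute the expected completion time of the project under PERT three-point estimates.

te_Task 1 = (13 + 4·14 + 27)/6 = 96/6 = 16
te_Task 2 = (4 + 4·6 + 8)/6 = 36/6 = 6
te_Task 3 = (6 + 4·12 + 24)/6 = 78/6 = 13
te_Task 4 = (6 + 4·7 + 14)/6 = 48/6 = 8
te_Task 5 = (6 + 4·7 + 8)/6 = 42/6 = 7
te_Task 6 = (3 + 4·6 + 9)/6 = 36/6 = 6
te_Task 7 = (7 + 4·10 + 19)/6 = 66/6 = 11

Forward pass:
ES_Task 1 = 0; EF_Task 1 = 16
ES_Task 2 = 0; EF_Task 2 = 6
ES_Task 3 = 0; EF_Task 3 = 13
ES_Task 4 = max(EF_Task 2=6, EF_Task 3=13) = 13; EF_Task 4 = 13+8 = 21
ES_Task 5 = 13; EF_Task 5 = 13+7 = 20
ES_Task 6 = 21; EF_Task 6 = 21+6 = 27
ES_Task 7 = max(EF_Task 1=16, EF_Task 2=6, EF_Task 5=20, EF_Task 6=27) = 27; EF_Task 7 = 27+11 = 38
Expected project duration μ = 38 days. Critical path: Task 3 → Task 4 → Task 6 → Task 7.

38 days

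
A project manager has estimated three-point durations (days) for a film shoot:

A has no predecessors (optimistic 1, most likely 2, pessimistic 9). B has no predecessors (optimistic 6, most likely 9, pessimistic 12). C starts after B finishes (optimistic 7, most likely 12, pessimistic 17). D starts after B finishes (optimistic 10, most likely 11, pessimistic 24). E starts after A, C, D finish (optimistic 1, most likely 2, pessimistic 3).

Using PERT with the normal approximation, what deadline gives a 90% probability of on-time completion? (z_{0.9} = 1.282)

te_A = (1 + 4·2 + 9)/6 = 18/6 = 3; σ²_A = ((9−1)/6)² = 1.778
te_B = (6 + 4·9 + 12)/6 = 54/6 = 9; σ²_B = ((12−6)/6)² = 1.000
te_C = (7 + 4·12 + 17)/6 = 72/6 = 12; σ²_C = ((17−7)/6)² = 2.778
te_D = (10 + 4·11 + 24)/6 = 78/6 = 13; σ²_D = ((24−10)/6)² = 5.444
te_E = (1 + 4·2 + 3)/6 = 12/6 = 2; σ²_E = ((3−1)/6)² = 0.111

Forward pass:
ES_A = 0; EF_A = 3
ES_B = 0; EF_B = 9
ES_C = 9; EF_C = 9+12 = 21
ES_D = 9; EF_D = 9+13 = 22
ES_E = max(EF_A=3, EF_C=21, EF_D=22) = 22; EF_E = 22+2 = 24
Expected project duration μ = 24 days. Critical path: B → D → E.

Variance along critical path = 1.000 + 5.444 + 0.111 = 6.556; σ = 2.560 days.
D = μ + z·σ = 24 + 1.282·2.560 = 27.3 days

27.3 days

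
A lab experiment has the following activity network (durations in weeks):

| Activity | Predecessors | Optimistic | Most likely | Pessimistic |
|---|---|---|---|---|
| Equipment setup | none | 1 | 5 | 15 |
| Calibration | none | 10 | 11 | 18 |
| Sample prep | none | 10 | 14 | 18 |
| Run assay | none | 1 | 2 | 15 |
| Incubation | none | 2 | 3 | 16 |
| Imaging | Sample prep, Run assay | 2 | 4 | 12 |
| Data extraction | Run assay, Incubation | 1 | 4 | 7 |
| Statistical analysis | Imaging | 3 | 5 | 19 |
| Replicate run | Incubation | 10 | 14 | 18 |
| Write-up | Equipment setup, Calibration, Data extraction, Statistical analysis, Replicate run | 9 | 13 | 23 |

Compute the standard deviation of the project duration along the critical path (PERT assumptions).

te_Equipment setup = (1 + 4·5 + 15)/6 = 36/6 = 6; σ²_Equipment setup = ((15−1)/6)² = 5.444
te_Calibration = (10 + 4·11 + 18)/6 = 72/6 = 12; σ²_Calibration = ((18−10)/6)² = 1.778
te_Sample prep = (10 + 4·14 + 18)/6 = 84/6 = 14; σ²_Sample prep = ((18−10)/6)² = 1.778
te_Run assay = (1 + 4·2 + 15)/6 = 24/6 = 4; σ²_Run assay = ((15−1)/6)² = 5.444
te_Incubation = (2 + 4·3 + 16)/6 = 30/6 = 5; σ²_Incubation = ((16−2)/6)² = 5.444
te_Imaging = (2 + 4·4 + 12)/6 = 30/6 = 5; σ²_Imaging = ((12−2)/6)² = 2.778
te_Data extraction = (1 + 4·4 + 7)/6 = 24/6 = 4; σ²_Data extraction = ((7−1)/6)² = 1.000
te_Statistical analysis = (3 + 4·5 + 19)/6 = 42/6 = 7; σ²_Statistical analysis = ((19−3)/6)² = 7.111
te_Replicate run = (10 + 4·14 + 18)/6 = 84/6 = 14; σ²_Replicate run = ((18−10)/6)² = 1.778
te_Write-up = (9 + 4·13 + 23)/6 = 84/6 = 14; σ²_Write-up = ((23−9)/6)² = 5.444

Forward pass:
ES_Equipment setup = 0; EF_Equipment setup = 6
ES_Calibration = 0; EF_Calibration = 12
ES_Sample prep = 0; EF_Sample prep = 14
ES_Run assay = 0; EF_Run assay = 4
ES_Incubation = 0; EF_Incubation = 5
ES_Imaging = max(EF_Sample prep=14, EF_Run assay=4) = 14; EF_Imaging = 14+5 = 19
ES_Data extraction = max(EF_Run assay=4, EF_Incubation=5) = 5; EF_Data extraction = 5+4 = 9
ES_Statistical analysis = 19; EF_Statistical analysis = 19+7 = 26
ES_Replicate run = 5; EF_Replicate run = 5+14 = 19
ES_Write-up = max(EF_Equipment setup=6, EF_Calibration=12, EF_Data extraction=9, EF_Statistical analysis=26, EF_Replicate run=19) = 26; EF_Write-up = 26+14 = 40
Expected project duration μ = 40 weeks. Critical path: Sample prep → Imaging → Statistical analysis → Write-up.

Variance along critical path = 1.778 + 2.778 + 7.111 + 5.444 = 17.111
σ = √17.111 = 4.137 weeks

4.14 weeks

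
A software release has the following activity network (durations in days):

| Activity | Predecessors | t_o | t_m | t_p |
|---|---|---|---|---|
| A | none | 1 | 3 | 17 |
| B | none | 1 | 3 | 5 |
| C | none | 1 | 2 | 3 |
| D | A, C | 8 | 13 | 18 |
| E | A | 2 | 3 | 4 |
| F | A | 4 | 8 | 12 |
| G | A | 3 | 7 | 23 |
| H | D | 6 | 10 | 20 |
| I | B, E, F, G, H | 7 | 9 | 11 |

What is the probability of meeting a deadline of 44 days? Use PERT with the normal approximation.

0.935

te_A = (1 + 4·3 + 17)/6 = 30/6 = 5; σ²_A = ((17−1)/6)² = 7.111
te_B = (1 + 4·3 + 5)/6 = 18/6 = 3; σ²_B = ((5−1)/6)² = 0.444
te_C = (1 + 4·2 + 3)/6 = 12/6 = 2; σ²_C = ((3−1)/6)² = 0.111
te_D = (8 + 4·13 + 18)/6 = 78/6 = 13; σ²_D = ((18−8)/6)² = 2.778
te_E = (2 + 4·3 + 4)/6 = 18/6 = 3; σ²_E = ((4−2)/6)² = 0.111
te_F = (4 + 4·8 + 12)/6 = 48/6 = 8; σ²_F = ((12−4)/6)² = 1.778
te_G = (3 + 4·7 + 23)/6 = 54/6 = 9; σ²_G = ((23−3)/6)² = 11.111
te_H = (6 + 4·10 + 20)/6 = 66/6 = 11; σ²_H = ((20−6)/6)² = 5.444
te_I = (7 + 4·9 + 11)/6 = 54/6 = 9; σ²_I = ((11−7)/6)² = 0.444

Forward pass:
ES_A = 0; EF_A = 5
ES_B = 0; EF_B = 3
ES_C = 0; EF_C = 2
ES_D = max(EF_A=5, EF_C=2) = 5; EF_D = 5+13 = 18
ES_E = 5; EF_E = 5+3 = 8
ES_F = 5; EF_F = 5+8 = 13
ES_G = 5; EF_G = 5+9 = 14
ES_H = 18; EF_H = 18+11 = 29
ES_I = max(EF_B=3, EF_E=8, EF_F=13, EF_G=14, EF_H=29) = 29; EF_I = 29+9 = 38
Expected project duration μ = 38 days. Critical path: A → D → H → I.

Variance along critical path = 7.111 + 2.778 + 5.444 + 0.444 = 15.778; σ = √15.778 = 3.972 days.
Z = (44 − 38) / 3.972 = 1.511
P(T ≤ 44) = Φ(1.511) ≈ 0.935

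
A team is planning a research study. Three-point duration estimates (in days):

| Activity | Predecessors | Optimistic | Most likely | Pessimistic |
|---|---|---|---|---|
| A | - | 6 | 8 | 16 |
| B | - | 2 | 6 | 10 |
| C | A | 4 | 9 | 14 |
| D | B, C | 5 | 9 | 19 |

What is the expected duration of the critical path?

28 days

te_A = (6 + 4·8 + 16)/6 = 54/6 = 9
te_B = (2 + 4·6 + 10)/6 = 36/6 = 6
te_C = (4 + 4·9 + 14)/6 = 54/6 = 9
te_D = (5 + 4·9 + 19)/6 = 60/6 = 10

Forward pass:
ES_A = 0; EF_A = 9
ES_B = 0; EF_B = 6
ES_C = 9; EF_C = 9+9 = 18
ES_D = max(EF_B=6, EF_C=18) = 18; EF_D = 18+10 = 28
Expected project duration μ = 28 days. Critical path: A → C → D.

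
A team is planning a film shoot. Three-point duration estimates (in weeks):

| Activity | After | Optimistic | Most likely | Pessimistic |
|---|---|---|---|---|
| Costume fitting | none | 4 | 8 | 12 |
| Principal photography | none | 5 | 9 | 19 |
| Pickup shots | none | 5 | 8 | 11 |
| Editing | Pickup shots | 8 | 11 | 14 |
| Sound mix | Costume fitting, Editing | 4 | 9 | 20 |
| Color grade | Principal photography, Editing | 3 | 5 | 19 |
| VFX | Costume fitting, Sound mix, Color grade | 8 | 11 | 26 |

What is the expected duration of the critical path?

te_Costume fitting = (4 + 4·8 + 12)/6 = 48/6 = 8
te_Principal photography = (5 + 4·9 + 19)/6 = 60/6 = 10
te_Pickup shots = (5 + 4·8 + 11)/6 = 48/6 = 8
te_Editing = (8 + 4·11 + 14)/6 = 66/6 = 11
te_Sound mix = (4 + 4·9 + 20)/6 = 60/6 = 10
te_Color grade = (3 + 4·5 + 19)/6 = 42/6 = 7
te_VFX = (8 + 4·11 + 26)/6 = 78/6 = 13

Forward pass:
ES_Costume fitting = 0; EF_Costume fitting = 8
ES_Principal photography = 0; EF_Principal photography = 10
ES_Pickup shots = 0; EF_Pickup shots = 8
ES_Editing = 8; EF_Editing = 8+11 = 19
ES_Sound mix = max(EF_Costume fitting=8, EF_Editing=19) = 19; EF_Sound mix = 19+10 = 29
ES_Color grade = max(EF_Principal photography=10, EF_Editing=19) = 19; EF_Color grade = 19+7 = 26
ES_VFX = max(EF_Costume fitting=8, EF_Sound mix=29, EF_Color grade=26) = 29; EF_VFX = 29+13 = 42
Expected project duration μ = 42 weeks. Critical path: Pickup shots → Editing → Sound mix → VFX.

42 weeks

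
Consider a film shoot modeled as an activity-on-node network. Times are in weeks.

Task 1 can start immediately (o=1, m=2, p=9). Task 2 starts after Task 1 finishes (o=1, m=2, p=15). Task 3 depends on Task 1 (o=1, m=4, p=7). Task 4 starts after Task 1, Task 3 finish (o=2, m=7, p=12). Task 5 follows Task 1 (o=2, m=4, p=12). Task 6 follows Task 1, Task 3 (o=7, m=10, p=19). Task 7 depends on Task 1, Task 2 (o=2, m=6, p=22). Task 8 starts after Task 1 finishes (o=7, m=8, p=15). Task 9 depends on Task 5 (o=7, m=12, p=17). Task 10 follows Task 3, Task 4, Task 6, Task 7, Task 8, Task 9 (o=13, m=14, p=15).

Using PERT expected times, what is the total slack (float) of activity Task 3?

2 weeks

te_Task 1 = (1 + 4·2 + 9)/6 = 18/6 = 3
te_Task 2 = (1 + 4·2 + 15)/6 = 24/6 = 4
te_Task 3 = (1 + 4·4 + 7)/6 = 24/6 = 4
te_Task 4 = (2 + 4·7 + 12)/6 = 42/6 = 7
te_Task 5 = (2 + 4·4 + 12)/6 = 30/6 = 5
te_Task 6 = (7 + 4·10 + 19)/6 = 66/6 = 11
te_Task 7 = (2 + 4·6 + 22)/6 = 48/6 = 8
te_Task 8 = (7 + 4·8 + 15)/6 = 54/6 = 9
te_Task 9 = (7 + 4·12 + 17)/6 = 72/6 = 12
te_Task 10 = (13 + 4·14 + 15)/6 = 84/6 = 14

Forward pass:
ES_Task 1 = 0; EF_Task 1 = 3
ES_Task 2 = 3; EF_Task 2 = 3+4 = 7
ES_Task 3 = 3; EF_Task 3 = 3+4 = 7
ES_Task 4 = max(EF_Task 1=3, EF_Task 3=7) = 7; EF_Task 4 = 7+7 = 14
ES_Task 5 = 3; EF_Task 5 = 3+5 = 8
ES_Task 6 = max(EF_Task 1=3, EF_Task 3=7) = 7; EF_Task 6 = 7+11 = 18
ES_Task 7 = max(EF_Task 1=3, EF_Task 2=7) = 7; EF_Task 7 = 7+8 = 15
ES_Task 8 = 3; EF_Task 8 = 3+9 = 12
ES_Task 9 = 8; EF_Task 9 = 8+12 = 20
ES_Task 10 = max(EF_Task 3=7, EF_Task 4=14, EF_Task 6=18, EF_Task 7=15, EF_Task 8=12, EF_Task 9=20) = 20; EF_Task 10 = 20+14 = 34
Expected project duration μ = 34 weeks. Critical path: Task 1 → Task 5 → Task 9 → Task 10.

Backward pass:
LF_Task 10 = 34; LS_Task 10 = 34−14 = 20
LF_Task 9 = LS_Task 10 = 20; LS_Task 9 = 20−12 = 8
LF_Task 8 = LS_Task 10 = 20; LS_Task 8 = 20−9 = 11
LF_Task 7 = LS_Task 10 = 20; LS_Task 7 = 20−8 = 12
LF_Task 6 = LS_Task 10 = 20; LS_Task 6 = 20−11 = 9
LF_Task 5 = LS_Task 9 = 8; LS_Task 5 = 8−5 = 3
LF_Task 4 = LS_Task 10 = 20; LS_Task 4 = 20−7 = 13
LF_Task 3 = min(LS_Task 4=13, LS_Task 6=9, LS_Task 10=20) = 9; LS_Task 3 = 9−4 = 5
LF_Task 2 = LS_Task 7 = 12; LS_Task 2 = 12−4 = 8
LF_Task 1 = min(LS_Task 2=8, LS_Task 3=5, LS_Task 4=13, LS_Task 5=3, LS_Task 6=9, LS_Task 7=12, LS_Task 8=11) = 3; LS_Task 1 = 3−3 = 0
Slack_Task 3 = LS_Task 3 − ES_Task 3 = 5 − 3 = 2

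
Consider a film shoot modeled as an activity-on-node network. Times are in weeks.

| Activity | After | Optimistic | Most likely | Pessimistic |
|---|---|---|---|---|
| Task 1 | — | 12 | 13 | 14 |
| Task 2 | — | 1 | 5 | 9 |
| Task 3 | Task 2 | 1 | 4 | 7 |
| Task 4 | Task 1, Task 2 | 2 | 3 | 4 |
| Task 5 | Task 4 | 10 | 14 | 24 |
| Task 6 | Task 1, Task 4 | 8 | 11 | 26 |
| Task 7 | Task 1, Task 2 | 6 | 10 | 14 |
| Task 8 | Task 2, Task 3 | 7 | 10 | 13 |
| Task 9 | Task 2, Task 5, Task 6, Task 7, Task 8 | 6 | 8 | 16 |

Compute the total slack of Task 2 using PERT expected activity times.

8 weeks

te_Task 1 = (12 + 4·13 + 14)/6 = 78/6 = 13
te_Task 2 = (1 + 4·5 + 9)/6 = 30/6 = 5
te_Task 3 = (1 + 4·4 + 7)/6 = 24/6 = 4
te_Task 4 = (2 + 4·3 + 4)/6 = 18/6 = 3
te_Task 5 = (10 + 4·14 + 24)/6 = 90/6 = 15
te_Task 6 = (8 + 4·11 + 26)/6 = 78/6 = 13
te_Task 7 = (6 + 4·10 + 14)/6 = 60/6 = 10
te_Task 8 = (7 + 4·10 + 13)/6 = 60/6 = 10
te_Task 9 = (6 + 4·8 + 16)/6 = 54/6 = 9

Forward pass:
ES_Task 1 = 0; EF_Task 1 = 13
ES_Task 2 = 0; EF_Task 2 = 5
ES_Task 3 = 5; EF_Task 3 = 5+4 = 9
ES_Task 4 = max(EF_Task 1=13, EF_Task 2=5) = 13; EF_Task 4 = 13+3 = 16
ES_Task 5 = 16; EF_Task 5 = 16+15 = 31
ES_Task 6 = max(EF_Task 1=13, EF_Task 4=16) = 16; EF_Task 6 = 16+13 = 29
ES_Task 7 = max(EF_Task 1=13, EF_Task 2=5) = 13; EF_Task 7 = 13+10 = 23
ES_Task 8 = max(EF_Task 2=5, EF_Task 3=9) = 9; EF_Task 8 = 9+10 = 19
ES_Task 9 = max(EF_Task 2=5, EF_Task 5=31, EF_Task 6=29, EF_Task 7=23, EF_Task 8=19) = 31; EF_Task 9 = 31+9 = 40
Expected project duration μ = 40 weeks. Critical path: Task 1 → Task 4 → Task 5 → Task 9.

Backward pass:
LF_Task 9 = 40; LS_Task 9 = 40−9 = 31
LF_Task 8 = LS_Task 9 = 31; LS_Task 8 = 31−10 = 21
LF_Task 7 = LS_Task 9 = 31; LS_Task 7 = 31−10 = 21
LF_Task 6 = LS_Task 9 = 31; LS_Task 6 = 31−13 = 18
LF_Task 5 = LS_Task 9 = 31; LS_Task 5 = 31−15 = 16
LF_Task 4 = min(LS_Task 5=16, LS_Task 6=18) = 16; LS_Task 4 = 16−3 = 13
LF_Task 3 = LS_Task 8 = 21; LS_Task 3 = 21−4 = 17
LF_Task 2 = min(LS_Task 3=17, LS_Task 4=13, LS_Task 7=21, LS_Task 8=21, LS_Task 9=31) = 13; LS_Task 2 = 13−5 = 8
LF_Task 1 = min(LS_Task 4=13, LS_Task 6=18, LS_Task 7=21) = 13; LS_Task 1 = 13−13 = 0
Slack_Task 2 = LS_Task 2 − ES_Task 2 = 8 − 0 = 8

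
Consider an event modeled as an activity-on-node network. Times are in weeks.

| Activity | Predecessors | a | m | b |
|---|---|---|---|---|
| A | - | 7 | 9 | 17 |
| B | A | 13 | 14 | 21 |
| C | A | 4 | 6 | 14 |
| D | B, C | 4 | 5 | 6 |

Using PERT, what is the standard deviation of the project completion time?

te_A = (7 + 4·9 + 17)/6 = 60/6 = 10; σ²_A = ((17−7)/6)² = 2.778
te_B = (13 + 4·14 + 21)/6 = 90/6 = 15; σ²_B = ((21−13)/6)² = 1.778
te_C = (4 + 4·6 + 14)/6 = 42/6 = 7; σ²_C = ((14−4)/6)² = 2.778
te_D = (4 + 4·5 + 6)/6 = 30/6 = 5; σ²_D = ((6−4)/6)² = 0.111

Forward pass:
ES_A = 0; EF_A = 10
ES_B = 10; EF_B = 10+15 = 25
ES_C = 10; EF_C = 10+7 = 17
ES_D = max(EF_B=25, EF_C=17) = 25; EF_D = 25+5 = 30
Expected project duration μ = 30 weeks. Critical path: A → B → D.

Variance along critical path = 2.778 + 1.778 + 0.111 = 4.667
σ = √4.667 = 2.160 weeks

2.16 weeks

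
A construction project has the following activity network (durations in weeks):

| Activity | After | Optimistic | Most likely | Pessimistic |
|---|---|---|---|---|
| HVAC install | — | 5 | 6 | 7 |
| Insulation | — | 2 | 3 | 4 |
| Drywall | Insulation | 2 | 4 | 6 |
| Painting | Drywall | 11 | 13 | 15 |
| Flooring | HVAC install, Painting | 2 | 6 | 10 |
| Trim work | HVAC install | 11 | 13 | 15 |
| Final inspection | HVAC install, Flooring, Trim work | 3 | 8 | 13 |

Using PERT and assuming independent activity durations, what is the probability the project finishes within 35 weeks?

te_HVAC install = (5 + 4·6 + 7)/6 = 36/6 = 6; σ²_HVAC install = ((7−5)/6)² = 0.111
te_Insulation = (2 + 4·3 + 4)/6 = 18/6 = 3; σ²_Insulation = ((4−2)/6)² = 0.111
te_Drywall = (2 + 4·4 + 6)/6 = 24/6 = 4; σ²_Drywall = ((6−2)/6)² = 0.444
te_Painting = (11 + 4·13 + 15)/6 = 78/6 = 13; σ²_Painting = ((15−11)/6)² = 0.444
te_Flooring = (2 + 4·6 + 10)/6 = 36/6 = 6; σ²_Flooring = ((10−2)/6)² = 1.778
te_Trim work = (11 + 4·13 + 15)/6 = 78/6 = 13; σ²_Trim work = ((15−11)/6)² = 0.444
te_Final inspection = (3 + 4·8 + 13)/6 = 48/6 = 8; σ²_Final inspection = ((13−3)/6)² = 2.778

Forward pass:
ES_HVAC install = 0; EF_HVAC install = 6
ES_Insulation = 0; EF_Insulation = 3
ES_Drywall = 3; EF_Drywall = 3+4 = 7
ES_Painting = 7; EF_Painting = 7+13 = 20
ES_Flooring = max(EF_HVAC install=6, EF_Painting=20) = 20; EF_Flooring = 20+6 = 26
ES_Trim work = 6; EF_Trim work = 6+13 = 19
ES_Final inspection = max(EF_HVAC install=6, EF_Flooring=26, EF_Trim work=19) = 26; EF_Final inspection = 26+8 = 34
Expected project duration μ = 34 weeks. Critical path: Insulation → Drywall → Painting → Flooring → Final inspection.

Variance along critical path = 0.111 + 0.444 + 0.444 + 1.778 + 2.778 = 5.556; σ = √5.556 = 2.357 weeks.
Z = (35 − 34) / 2.357 = 0.424
P(T ≤ 35) = Φ(0.424) ≈ 0.664

0.664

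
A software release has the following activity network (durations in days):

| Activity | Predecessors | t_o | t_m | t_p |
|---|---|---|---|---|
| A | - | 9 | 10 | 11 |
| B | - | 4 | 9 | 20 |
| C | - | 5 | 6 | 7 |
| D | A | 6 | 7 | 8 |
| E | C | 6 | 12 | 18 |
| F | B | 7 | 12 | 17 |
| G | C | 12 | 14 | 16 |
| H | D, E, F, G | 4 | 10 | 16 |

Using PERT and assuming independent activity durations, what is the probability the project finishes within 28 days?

te_A = (9 + 4·10 + 11)/6 = 60/6 = 10; σ²_A = ((11−9)/6)² = 0.111
te_B = (4 + 4·9 + 20)/6 = 60/6 = 10; σ²_B = ((20−4)/6)² = 7.111
te_C = (5 + 4·6 + 7)/6 = 36/6 = 6; σ²_C = ((7−5)/6)² = 0.111
te_D = (6 + 4·7 + 8)/6 = 42/6 = 7; σ²_D = ((8−6)/6)² = 0.111
te_E = (6 + 4·12 + 18)/6 = 72/6 = 12; σ²_E = ((18−6)/6)² = 4.000
te_F = (7 + 4·12 + 17)/6 = 72/6 = 12; σ²_F = ((17−7)/6)² = 2.778
te_G = (12 + 4·14 + 16)/6 = 84/6 = 14; σ²_G = ((16−12)/6)² = 0.444
te_H = (4 + 4·10 + 16)/6 = 60/6 = 10; σ²_H = ((16−4)/6)² = 4.000

Forward pass:
ES_A = 0; EF_A = 10
ES_B = 0; EF_B = 10
ES_C = 0; EF_C = 6
ES_D = 10; EF_D = 10+7 = 17
ES_E = 6; EF_E = 6+12 = 18
ES_F = 10; EF_F = 10+12 = 22
ES_G = 6; EF_G = 6+14 = 20
ES_H = max(EF_D=17, EF_E=18, EF_F=22, EF_G=20) = 22; EF_H = 22+10 = 32
Expected project duration μ = 32 days. Critical path: B → F → H.

Variance along critical path = 7.111 + 2.778 + 4.000 = 13.889; σ = √13.889 = 3.727 days.
Z = (28 − 32) / 3.727 = -1.073
P(T ≤ 28) = Φ(-1.073) ≈ 0.142

0.142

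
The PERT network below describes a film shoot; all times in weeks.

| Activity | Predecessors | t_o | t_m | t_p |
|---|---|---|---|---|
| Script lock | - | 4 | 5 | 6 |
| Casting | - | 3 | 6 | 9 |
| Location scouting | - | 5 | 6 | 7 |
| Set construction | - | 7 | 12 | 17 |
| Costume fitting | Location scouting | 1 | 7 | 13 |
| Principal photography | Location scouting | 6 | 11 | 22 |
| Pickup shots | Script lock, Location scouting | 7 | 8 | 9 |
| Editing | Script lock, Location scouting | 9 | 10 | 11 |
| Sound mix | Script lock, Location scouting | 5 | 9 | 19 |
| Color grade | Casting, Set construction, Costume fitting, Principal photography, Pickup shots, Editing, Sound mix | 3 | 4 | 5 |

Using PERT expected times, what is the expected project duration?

22 weeks

te_Script lock = (4 + 4·5 + 6)/6 = 30/6 = 5
te_Casting = (3 + 4·6 + 9)/6 = 36/6 = 6
te_Location scouting = (5 + 4·6 + 7)/6 = 36/6 = 6
te_Set construction = (7 + 4·12 + 17)/6 = 72/6 = 12
te_Costume fitting = (1 + 4·7 + 13)/6 = 42/6 = 7
te_Principal photography = (6 + 4·11 + 22)/6 = 72/6 = 12
te_Pickup shots = (7 + 4·8 + 9)/6 = 48/6 = 8
te_Editing = (9 + 4·10 + 11)/6 = 60/6 = 10
te_Sound mix = (5 + 4·9 + 19)/6 = 60/6 = 10
te_Color grade = (3 + 4·4 + 5)/6 = 24/6 = 4

Forward pass:
ES_Script lock = 0; EF_Script lock = 5
ES_Casting = 0; EF_Casting = 6
ES_Location scouting = 0; EF_Location scouting = 6
ES_Set construction = 0; EF_Set construction = 12
ES_Costume fitting = 6; EF_Costume fitting = 6+7 = 13
ES_Principal photography = 6; EF_Principal photography = 6+12 = 18
ES_Pickup shots = max(EF_Script lock=5, EF_Location scouting=6) = 6; EF_Pickup shots = 6+8 = 14
ES_Editing = max(EF_Script lock=5, EF_Location scouting=6) = 6; EF_Editing = 6+10 = 16
ES_Sound mix = max(EF_Script lock=5, EF_Location scouting=6) = 6; EF_Sound mix = 6+10 = 16
ES_Color grade = max(EF_Casting=6, EF_Set construction=12, EF_Costume fitting=13, EF_Principal photography=18, EF_Pickup shots=14, EF_Editing=16, EF_Sound mix=16) = 18; EF_Color grade = 18+4 = 22
Expected project duration μ = 22 weeks. Critical path: Location scouting → Principal photography → Color grade.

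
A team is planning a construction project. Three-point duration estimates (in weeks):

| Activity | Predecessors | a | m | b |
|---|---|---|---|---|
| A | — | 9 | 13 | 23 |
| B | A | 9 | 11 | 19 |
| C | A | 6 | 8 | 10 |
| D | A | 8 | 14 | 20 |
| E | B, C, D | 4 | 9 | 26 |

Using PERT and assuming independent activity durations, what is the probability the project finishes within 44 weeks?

te_A = (9 + 4·13 + 23)/6 = 84/6 = 14; σ²_A = ((23−9)/6)² = 5.444
te_B = (9 + 4·11 + 19)/6 = 72/6 = 12; σ²_B = ((19−9)/6)² = 2.778
te_C = (6 + 4·8 + 10)/6 = 48/6 = 8; σ²_C = ((10−6)/6)² = 0.444
te_D = (8 + 4·14 + 20)/6 = 84/6 = 14; σ²_D = ((20−8)/6)² = 4.000
te_E = (4 + 4·9 + 26)/6 = 66/6 = 11; σ²_E = ((26−4)/6)² = 13.444

Forward pass:
ES_A = 0; EF_A = 14
ES_B = 14; EF_B = 14+12 = 26
ES_C = 14; EF_C = 14+8 = 22
ES_D = 14; EF_D = 14+14 = 28
ES_E = max(EF_B=26, EF_C=22, EF_D=28) = 28; EF_E = 28+11 = 39
Expected project duration μ = 39 weeks. Critical path: A → D → E.

Variance along critical path = 5.444 + 4.000 + 13.444 = 22.889; σ = √22.889 = 4.784 weeks.
Z = (44 − 39) / 4.784 = 1.045
P(T ≤ 44) = Φ(1.045) ≈ 0.852

0.852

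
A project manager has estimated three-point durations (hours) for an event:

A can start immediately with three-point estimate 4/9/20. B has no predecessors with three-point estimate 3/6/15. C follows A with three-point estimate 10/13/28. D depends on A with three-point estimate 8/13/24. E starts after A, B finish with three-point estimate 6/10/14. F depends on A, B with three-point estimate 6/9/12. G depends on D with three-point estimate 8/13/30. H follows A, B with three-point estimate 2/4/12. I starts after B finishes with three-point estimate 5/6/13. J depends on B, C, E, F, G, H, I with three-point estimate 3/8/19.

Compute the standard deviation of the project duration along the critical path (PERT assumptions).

te_A = (4 + 4·9 + 20)/6 = 60/6 = 10; σ²_A = ((20−4)/6)² = 7.111
te_B = (3 + 4·6 + 15)/6 = 42/6 = 7; σ²_B = ((15−3)/6)² = 4.000
te_C = (10 + 4·13 + 28)/6 = 90/6 = 15; σ²_C = ((28−10)/6)² = 9.000
te_D = (8 + 4·13 + 24)/6 = 84/6 = 14; σ²_D = ((24−8)/6)² = 7.111
te_E = (6 + 4·10 + 14)/6 = 60/6 = 10; σ²_E = ((14−6)/6)² = 1.778
te_F = (6 + 4·9 + 12)/6 = 54/6 = 9; σ²_F = ((12−6)/6)² = 1.000
te_G = (8 + 4·13 + 30)/6 = 90/6 = 15; σ²_G = ((30−8)/6)² = 13.444
te_H = (2 + 4·4 + 12)/6 = 30/6 = 5; σ²_H = ((12−2)/6)² = 2.778
te_I = (5 + 4·6 + 13)/6 = 42/6 = 7; σ²_I = ((13−5)/6)² = 1.778
te_J = (3 + 4·8 + 19)/6 = 54/6 = 9; σ²_J = ((19−3)/6)² = 7.111

Forward pass:
ES_A = 0; EF_A = 10
ES_B = 0; EF_B = 7
ES_C = 10; EF_C = 10+15 = 25
ES_D = 10; EF_D = 10+14 = 24
ES_E = max(EF_A=10, EF_B=7) = 10; EF_E = 10+10 = 20
ES_F = max(EF_A=10, EF_B=7) = 10; EF_F = 10+9 = 19
ES_G = 24; EF_G = 24+15 = 39
ES_H = max(EF_A=10, EF_B=7) = 10; EF_H = 10+5 = 15
ES_I = 7; EF_I = 7+7 = 14
ES_J = max(EF_B=7, EF_C=25, EF_E=20, EF_F=19, EF_G=39, EF_H=15, EF_I=14) = 39; EF_J = 39+9 = 48
Expected project duration μ = 48 hours. Critical path: A → D → G → J.

Variance along critical path = 7.111 + 7.111 + 13.444 + 7.111 = 34.778
σ = √34.778 = 5.897 hours

5.90 hours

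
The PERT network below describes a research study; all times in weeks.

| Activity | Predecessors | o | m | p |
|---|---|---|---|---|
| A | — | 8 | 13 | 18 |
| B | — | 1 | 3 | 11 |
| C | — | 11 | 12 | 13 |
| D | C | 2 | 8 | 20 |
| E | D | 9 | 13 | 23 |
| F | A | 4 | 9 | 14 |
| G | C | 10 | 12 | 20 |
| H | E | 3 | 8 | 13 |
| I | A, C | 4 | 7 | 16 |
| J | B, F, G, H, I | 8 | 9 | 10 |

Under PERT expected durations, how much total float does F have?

21 weeks

te_A = (8 + 4·13 + 18)/6 = 78/6 = 13
te_B = (1 + 4·3 + 11)/6 = 24/6 = 4
te_C = (11 + 4·12 + 13)/6 = 72/6 = 12
te_D = (2 + 4·8 + 20)/6 = 54/6 = 9
te_E = (9 + 4·13 + 23)/6 = 84/6 = 14
te_F = (4 + 4·9 + 14)/6 = 54/6 = 9
te_G = (10 + 4·12 + 20)/6 = 78/6 = 13
te_H = (3 + 4·8 + 13)/6 = 48/6 = 8
te_I = (4 + 4·7 + 16)/6 = 48/6 = 8
te_J = (8 + 4·9 + 10)/6 = 54/6 = 9

Forward pass:
ES_A = 0; EF_A = 13
ES_B = 0; EF_B = 4
ES_C = 0; EF_C = 12
ES_D = 12; EF_D = 12+9 = 21
ES_E = 21; EF_E = 21+14 = 35
ES_F = 13; EF_F = 13+9 = 22
ES_G = 12; EF_G = 12+13 = 25
ES_H = 35; EF_H = 35+8 = 43
ES_I = max(EF_A=13, EF_C=12) = 13; EF_I = 13+8 = 21
ES_J = max(EF_B=4, EF_F=22, EF_G=25, EF_H=43, EF_I=21) = 43; EF_J = 43+9 = 52
Expected project duration μ = 52 weeks. Critical path: C → D → E → H → J.

Backward pass:
LF_J = 52; LS_J = 52−9 = 43
LF_I = LS_J = 43; LS_I = 43−8 = 35
LF_H = LS_J = 43; LS_H = 43−8 = 35
LF_G = LS_J = 43; LS_G = 43−13 = 30
LF_F = LS_J = 43; LS_F = 43−9 = 34
LF_E = LS_H = 35; LS_E = 35−14 = 21
LF_D = LS_E = 21; LS_D = 21−9 = 12
LF_C = min(LS_D=12, LS_G=30, LS_I=35) = 12; LS_C = 12−12 = 0
LF_B = LS_J = 43; LS_B = 43−4 = 39
LF_A = min(LS_F=34, LS_I=35) = 34; LS_A = 34−13 = 21
Slack_F = LS_F − ES_F = 34 − 13 = 21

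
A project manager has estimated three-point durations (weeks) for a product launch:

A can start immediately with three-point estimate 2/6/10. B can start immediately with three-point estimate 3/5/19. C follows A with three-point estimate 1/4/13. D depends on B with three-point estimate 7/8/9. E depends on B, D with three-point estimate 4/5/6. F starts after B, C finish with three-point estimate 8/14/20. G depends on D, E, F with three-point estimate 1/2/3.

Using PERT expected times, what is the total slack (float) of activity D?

5 weeks

te_A = (2 + 4·6 + 10)/6 = 36/6 = 6
te_B = (3 + 4·5 + 19)/6 = 42/6 = 7
te_C = (1 + 4·4 + 13)/6 = 30/6 = 5
te_D = (7 + 4·8 + 9)/6 = 48/6 = 8
te_E = (4 + 4·5 + 6)/6 = 30/6 = 5
te_F = (8 + 4·14 + 20)/6 = 84/6 = 14
te_G = (1 + 4·2 + 3)/6 = 12/6 = 2

Forward pass:
ES_A = 0; EF_A = 6
ES_B = 0; EF_B = 7
ES_C = 6; EF_C = 6+5 = 11
ES_D = 7; EF_D = 7+8 = 15
ES_E = max(EF_B=7, EF_D=15) = 15; EF_E = 15+5 = 20
ES_F = max(EF_B=7, EF_C=11) = 11; EF_F = 11+14 = 25
ES_G = max(EF_D=15, EF_E=20, EF_F=25) = 25; EF_G = 25+2 = 27
Expected project duration μ = 27 weeks. Critical path: A → C → F → G.

Backward pass:
LF_G = 27; LS_G = 27−2 = 25
LF_F = LS_G = 25; LS_F = 25−14 = 11
LF_E = LS_G = 25; LS_E = 25−5 = 20
LF_D = min(LS_E=20, LS_G=25) = 20; LS_D = 20−8 = 12
LF_C = LS_F = 11; LS_C = 11−5 = 6
LF_B = min(LS_D=12, LS_E=20, LS_F=11) = 11; LS_B = 11−7 = 4
LF_A = LS_C = 6; LS_A = 6−6 = 0
Slack_D = LS_D − ES_D = 12 − 7 = 5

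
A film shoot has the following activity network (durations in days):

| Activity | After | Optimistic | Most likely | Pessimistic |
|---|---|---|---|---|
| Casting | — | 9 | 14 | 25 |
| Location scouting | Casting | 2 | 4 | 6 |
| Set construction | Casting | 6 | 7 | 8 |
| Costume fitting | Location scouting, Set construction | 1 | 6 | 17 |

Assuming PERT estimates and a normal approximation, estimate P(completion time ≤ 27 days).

0.299

te_Casting = (9 + 4·14 + 25)/6 = 90/6 = 15; σ²_Casting = ((25−9)/6)² = 7.111
te_Location scouting = (2 + 4·4 + 6)/6 = 24/6 = 4; σ²_Location scouting = ((6−2)/6)² = 0.444
te_Set construction = (6 + 4·7 + 8)/6 = 42/6 = 7; σ²_Set construction = ((8−6)/6)² = 0.111
te_Costume fitting = (1 + 4·6 + 17)/6 = 42/6 = 7; σ²_Costume fitting = ((17−1)/6)² = 7.111

Forward pass:
ES_Casting = 0; EF_Casting = 15
ES_Location scouting = 15; EF_Location scouting = 15+4 = 19
ES_Set construction = 15; EF_Set construction = 15+7 = 22
ES_Costume fitting = max(EF_Location scouting=19, EF_Set construction=22) = 22; EF_Costume fitting = 22+7 = 29
Expected project duration μ = 29 days. Critical path: Casting → Set construction → Costume fitting.

Variance along critical path = 7.111 + 0.111 + 7.111 = 14.333; σ = √14.333 = 3.786 days.
Z = (27 − 29) / 3.786 = -0.528
P(T ≤ 27) = Φ(-0.528) ≈ 0.299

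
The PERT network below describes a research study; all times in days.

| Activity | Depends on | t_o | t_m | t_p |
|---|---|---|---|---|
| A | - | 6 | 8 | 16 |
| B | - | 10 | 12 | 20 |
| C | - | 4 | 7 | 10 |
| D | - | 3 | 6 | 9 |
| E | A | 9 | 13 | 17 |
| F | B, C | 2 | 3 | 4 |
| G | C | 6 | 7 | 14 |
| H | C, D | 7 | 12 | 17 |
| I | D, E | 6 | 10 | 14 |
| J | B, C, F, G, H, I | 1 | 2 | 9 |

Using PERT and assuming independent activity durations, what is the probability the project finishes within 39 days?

0.920

te_A = (6 + 4·8 + 16)/6 = 54/6 = 9; σ²_A = ((16−6)/6)² = 2.778
te_B = (10 + 4·12 + 20)/6 = 78/6 = 13; σ²_B = ((20−10)/6)² = 2.778
te_C = (4 + 4·7 + 10)/6 = 42/6 = 7; σ²_C = ((10−4)/6)² = 1.000
te_D = (3 + 4·6 + 9)/6 = 36/6 = 6; σ²_D = ((9−3)/6)² = 1.000
te_E = (9 + 4·13 + 17)/6 = 78/6 = 13; σ²_E = ((17−9)/6)² = 1.778
te_F = (2 + 4·3 + 4)/6 = 18/6 = 3; σ²_F = ((4−2)/6)² = 0.111
te_G = (6 + 4·7 + 14)/6 = 48/6 = 8; σ²_G = ((14−6)/6)² = 1.778
te_H = (7 + 4·12 + 17)/6 = 72/6 = 12; σ²_H = ((17−7)/6)² = 2.778
te_I = (6 + 4·10 + 14)/6 = 60/6 = 10; σ²_I = ((14−6)/6)² = 1.778
te_J = (1 + 4·2 + 9)/6 = 18/6 = 3; σ²_J = ((9−1)/6)² = 1.778

Forward pass:
ES_A = 0; EF_A = 9
ES_B = 0; EF_B = 13
ES_C = 0; EF_C = 7
ES_D = 0; EF_D = 6
ES_E = 9; EF_E = 9+13 = 22
ES_F = max(EF_B=13, EF_C=7) = 13; EF_F = 13+3 = 16
ES_G = 7; EF_G = 7+8 = 15
ES_H = max(EF_C=7, EF_D=6) = 7; EF_H = 7+12 = 19
ES_I = max(EF_D=6, EF_E=22) = 22; EF_I = 22+10 = 32
ES_J = max(EF_B=13, EF_C=7, EF_F=16, EF_G=15, EF_H=19, EF_I=32) = 32; EF_J = 32+3 = 35
Expected project duration μ = 35 days. Critical path: A → E → I → J.

Variance along critical path = 2.778 + 1.778 + 1.778 + 1.778 = 8.111; σ = √8.111 = 2.848 days.
Z = (39 − 35) / 2.848 = 1.404
P(T ≤ 39) = Φ(1.404) ≈ 0.920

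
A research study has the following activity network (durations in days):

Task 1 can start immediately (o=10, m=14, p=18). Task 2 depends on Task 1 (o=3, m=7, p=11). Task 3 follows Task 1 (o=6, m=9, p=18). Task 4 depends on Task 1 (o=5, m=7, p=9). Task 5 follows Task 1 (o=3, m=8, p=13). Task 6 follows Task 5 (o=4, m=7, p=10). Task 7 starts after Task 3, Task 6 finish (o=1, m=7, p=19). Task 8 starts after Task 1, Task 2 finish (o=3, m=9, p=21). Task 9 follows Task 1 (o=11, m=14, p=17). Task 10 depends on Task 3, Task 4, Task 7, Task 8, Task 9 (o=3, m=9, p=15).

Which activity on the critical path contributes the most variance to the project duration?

te_Task 1 = (10 + 4·14 + 18)/6 = 84/6 = 14; σ²_Task 1 = ((18−10)/6)² = 1.778
te_Task 2 = (3 + 4·7 + 11)/6 = 42/6 = 7; σ²_Task 2 = ((11−3)/6)² = 1.778
te_Task 3 = (6 + 4·9 + 18)/6 = 60/6 = 10; σ²_Task 3 = ((18−6)/6)² = 4.000
te_Task 4 = (5 + 4·7 + 9)/6 = 42/6 = 7; σ²_Task 4 = ((9−5)/6)² = 0.444
te_Task 5 = (3 + 4·8 + 13)/6 = 48/6 = 8; σ²_Task 5 = ((13−3)/6)² = 2.778
te_Task 6 = (4 + 4·7 + 10)/6 = 42/6 = 7; σ²_Task 6 = ((10−4)/6)² = 1.000
te_Task 7 = (1 + 4·7 + 19)/6 = 48/6 = 8; σ²_Task 7 = ((19−1)/6)² = 9.000
te_Task 8 = (3 + 4·9 + 21)/6 = 60/6 = 10; σ²_Task 8 = ((21−3)/6)² = 9.000
te_Task 9 = (11 + 4·14 + 17)/6 = 84/6 = 14; σ²_Task 9 = ((17−11)/6)² = 1.000
te_Task 10 = (3 + 4·9 + 15)/6 = 54/6 = 9; σ²_Task 10 = ((15−3)/6)² = 4.000

Forward pass:
ES_Task 1 = 0; EF_Task 1 = 14
ES_Task 2 = 14; EF_Task 2 = 14+7 = 21
ES_Task 3 = 14; EF_Task 3 = 14+10 = 24
ES_Task 4 = 14; EF_Task 4 = 14+7 = 21
ES_Task 5 = 14; EF_Task 5 = 14+8 = 22
ES_Task 6 = 22; EF_Task 6 = 22+7 = 29
ES_Task 7 = max(EF_Task 3=24, EF_Task 6=29) = 29; EF_Task 7 = 29+8 = 37
ES_Task 8 = max(EF_Task 1=14, EF_Task 2=21) = 21; EF_Task 8 = 21+10 = 31
ES_Task 9 = 14; EF_Task 9 = 14+14 = 28
ES_Task 10 = max(EF_Task 3=24, EF_Task 4=21, EF_Task 7=37, EF_Task 8=31, EF_Task 9=28) = 37; EF_Task 10 = 37+9 = 46
Expected project duration μ = 46 days. Critical path: Task 1 → Task 5 → Task 6 → Task 7 → Task 10.

Variances on critical path: σ²_Task 1=1.778, σ²_Task 5=2.778, σ²_Task 6=1.000, σ²_Task 7=9.000, σ²_Task 10=4.000.
Largest is σ²_Task 7 = 9.000.

Task 7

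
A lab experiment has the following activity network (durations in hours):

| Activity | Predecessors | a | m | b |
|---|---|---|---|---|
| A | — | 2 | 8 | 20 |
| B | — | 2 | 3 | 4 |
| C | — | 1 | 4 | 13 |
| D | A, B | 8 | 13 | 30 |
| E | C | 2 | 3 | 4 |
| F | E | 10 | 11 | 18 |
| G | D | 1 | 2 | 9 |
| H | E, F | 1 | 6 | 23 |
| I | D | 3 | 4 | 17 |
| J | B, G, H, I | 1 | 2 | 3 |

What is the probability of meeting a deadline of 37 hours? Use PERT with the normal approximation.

0.828

te_A = (2 + 4·8 + 20)/6 = 54/6 = 9; σ²_A = ((20−2)/6)² = 9.000
te_B = (2 + 4·3 + 4)/6 = 18/6 = 3; σ²_B = ((4−2)/6)² = 0.111
te_C = (1 + 4·4 + 13)/6 = 30/6 = 5; σ²_C = ((13−1)/6)² = 4.000
te_D = (8 + 4·13 + 30)/6 = 90/6 = 15; σ²_D = ((30−8)/6)² = 13.444
te_E = (2 + 4·3 + 4)/6 = 18/6 = 3; σ²_E = ((4−2)/6)² = 0.111
te_F = (10 + 4·11 + 18)/6 = 72/6 = 12; σ²_F = ((18−10)/6)² = 1.778
te_G = (1 + 4·2 + 9)/6 = 18/6 = 3; σ²_G = ((9−1)/6)² = 1.778
te_H = (1 + 4·6 + 23)/6 = 48/6 = 8; σ²_H = ((23−1)/6)² = 13.444
te_I = (3 + 4·4 + 17)/6 = 36/6 = 6; σ²_I = ((17−3)/6)² = 5.444
te_J = (1 + 4·2 + 3)/6 = 12/6 = 2; σ²_J = ((3−1)/6)² = 0.111

Forward pass:
ES_A = 0; EF_A = 9
ES_B = 0; EF_B = 3
ES_C = 0; EF_C = 5
ES_D = max(EF_A=9, EF_B=3) = 9; EF_D = 9+15 = 24
ES_E = 5; EF_E = 5+3 = 8
ES_F = 8; EF_F = 8+12 = 20
ES_G = 24; EF_G = 24+3 = 27
ES_H = max(EF_E=8, EF_F=20) = 20; EF_H = 20+8 = 28
ES_I = 24; EF_I = 24+6 = 30
ES_J = max(EF_B=3, EF_G=27, EF_H=28, EF_I=30) = 30; EF_J = 30+2 = 32
Expected project duration μ = 32 hours. Critical path: A → D → I → J.

Variance along critical path = 9.000 + 13.444 + 5.444 + 0.111 = 28.000; σ = √28.000 = 5.292 hours.
Z = (37 − 32) / 5.292 = 0.945
P(T ≤ 37) = Φ(0.945) ≈ 0.828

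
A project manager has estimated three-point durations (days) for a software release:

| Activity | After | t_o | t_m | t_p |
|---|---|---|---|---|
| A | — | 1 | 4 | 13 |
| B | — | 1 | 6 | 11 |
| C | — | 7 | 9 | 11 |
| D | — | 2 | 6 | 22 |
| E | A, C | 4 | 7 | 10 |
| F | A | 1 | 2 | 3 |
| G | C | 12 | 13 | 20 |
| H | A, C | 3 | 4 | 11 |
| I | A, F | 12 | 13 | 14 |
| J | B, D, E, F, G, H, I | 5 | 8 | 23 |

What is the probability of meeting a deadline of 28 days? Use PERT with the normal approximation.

0.068

te_A = (1 + 4·4 + 13)/6 = 30/6 = 5; σ²_A = ((13−1)/6)² = 4.000
te_B = (1 + 4·6 + 11)/6 = 36/6 = 6; σ²_B = ((11−1)/6)² = 2.778
te_C = (7 + 4·9 + 11)/6 = 54/6 = 9; σ²_C = ((11−7)/6)² = 0.444
te_D = (2 + 4·6 + 22)/6 = 48/6 = 8; σ²_D = ((22−2)/6)² = 11.111
te_E = (4 + 4·7 + 10)/6 = 42/6 = 7; σ²_E = ((10−4)/6)² = 1.000
te_F = (1 + 4·2 + 3)/6 = 12/6 = 2; σ²_F = ((3−1)/6)² = 0.111
te_G = (12 + 4·13 + 20)/6 = 84/6 = 14; σ²_G = ((20−12)/6)² = 1.778
te_H = (3 + 4·4 + 11)/6 = 30/6 = 5; σ²_H = ((11−3)/6)² = 1.778
te_I = (12 + 4·13 + 14)/6 = 78/6 = 13; σ²_I = ((14−12)/6)² = 0.111
te_J = (5 + 4·8 + 23)/6 = 60/6 = 10; σ²_J = ((23−5)/6)² = 9.000

Forward pass:
ES_A = 0; EF_A = 5
ES_B = 0; EF_B = 6
ES_C = 0; EF_C = 9
ES_D = 0; EF_D = 8
ES_E = max(EF_A=5, EF_C=9) = 9; EF_E = 9+7 = 16
ES_F = 5; EF_F = 5+2 = 7
ES_G = 9; EF_G = 9+14 = 23
ES_H = max(EF_A=5, EF_C=9) = 9; EF_H = 9+5 = 14
ES_I = max(EF_A=5, EF_F=7) = 7; EF_I = 7+13 = 20
ES_J = max(EF_B=6, EF_D=8, EF_E=16, EF_F=7, EF_G=23, EF_H=14, EF_I=20) = 23; EF_J = 23+10 = 33
Expected project duration μ = 33 days. Critical path: C → G → J.

Variance along critical path = 0.444 + 1.778 + 9.000 = 11.222; σ = √11.222 = 3.350 days.
Z = (28 − 33) / 3.350 = -1.493
P(T ≤ 28) = Φ(-1.493) ≈ 0.068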